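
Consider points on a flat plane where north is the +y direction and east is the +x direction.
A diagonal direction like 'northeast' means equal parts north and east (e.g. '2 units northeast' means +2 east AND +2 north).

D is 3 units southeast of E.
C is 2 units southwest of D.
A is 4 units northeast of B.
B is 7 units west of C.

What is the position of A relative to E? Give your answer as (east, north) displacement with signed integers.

Place E at the origin (east=0, north=0).
  D is 3 units southeast of E: delta (east=+3, north=-3); D at (east=3, north=-3).
  C is 2 units southwest of D: delta (east=-2, north=-2); C at (east=1, north=-5).
  B is 7 units west of C: delta (east=-7, north=+0); B at (east=-6, north=-5).
  A is 4 units northeast of B: delta (east=+4, north=+4); A at (east=-2, north=-1).
Therefore A relative to E: (east=-2, north=-1).

Answer: A is at (east=-2, north=-1) relative to E.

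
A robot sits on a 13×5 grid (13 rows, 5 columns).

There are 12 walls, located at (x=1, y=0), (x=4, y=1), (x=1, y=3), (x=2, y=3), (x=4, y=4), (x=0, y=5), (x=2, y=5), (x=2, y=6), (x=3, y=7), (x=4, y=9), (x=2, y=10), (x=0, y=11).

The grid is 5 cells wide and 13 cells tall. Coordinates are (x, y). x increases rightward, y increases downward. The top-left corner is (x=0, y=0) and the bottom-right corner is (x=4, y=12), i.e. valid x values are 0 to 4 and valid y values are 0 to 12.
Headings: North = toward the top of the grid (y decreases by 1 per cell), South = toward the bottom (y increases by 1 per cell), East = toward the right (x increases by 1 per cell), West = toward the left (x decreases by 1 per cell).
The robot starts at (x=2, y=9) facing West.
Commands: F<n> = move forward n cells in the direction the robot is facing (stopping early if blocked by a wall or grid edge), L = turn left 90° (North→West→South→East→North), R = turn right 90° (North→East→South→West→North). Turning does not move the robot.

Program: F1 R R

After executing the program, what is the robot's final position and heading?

Start: (x=2, y=9), facing West
  F1: move forward 1, now at (x=1, y=9)
  R: turn right, now facing North
  R: turn right, now facing East
Final: (x=1, y=9), facing East

Answer: Final position: (x=1, y=9), facing East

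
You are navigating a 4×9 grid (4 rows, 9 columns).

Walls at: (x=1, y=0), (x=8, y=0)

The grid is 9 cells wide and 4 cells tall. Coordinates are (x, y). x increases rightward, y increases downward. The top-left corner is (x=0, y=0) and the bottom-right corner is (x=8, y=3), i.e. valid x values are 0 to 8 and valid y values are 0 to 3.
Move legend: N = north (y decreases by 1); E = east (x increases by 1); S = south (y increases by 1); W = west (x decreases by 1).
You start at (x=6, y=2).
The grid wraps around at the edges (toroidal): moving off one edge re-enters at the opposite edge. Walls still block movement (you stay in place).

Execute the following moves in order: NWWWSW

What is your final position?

Start: (x=6, y=2)
  N (north): (x=6, y=2) -> (x=6, y=1)
  W (west): (x=6, y=1) -> (x=5, y=1)
  W (west): (x=5, y=1) -> (x=4, y=1)
  W (west): (x=4, y=1) -> (x=3, y=1)
  S (south): (x=3, y=1) -> (x=3, y=2)
  W (west): (x=3, y=2) -> (x=2, y=2)
Final: (x=2, y=2)

Answer: Final position: (x=2, y=2)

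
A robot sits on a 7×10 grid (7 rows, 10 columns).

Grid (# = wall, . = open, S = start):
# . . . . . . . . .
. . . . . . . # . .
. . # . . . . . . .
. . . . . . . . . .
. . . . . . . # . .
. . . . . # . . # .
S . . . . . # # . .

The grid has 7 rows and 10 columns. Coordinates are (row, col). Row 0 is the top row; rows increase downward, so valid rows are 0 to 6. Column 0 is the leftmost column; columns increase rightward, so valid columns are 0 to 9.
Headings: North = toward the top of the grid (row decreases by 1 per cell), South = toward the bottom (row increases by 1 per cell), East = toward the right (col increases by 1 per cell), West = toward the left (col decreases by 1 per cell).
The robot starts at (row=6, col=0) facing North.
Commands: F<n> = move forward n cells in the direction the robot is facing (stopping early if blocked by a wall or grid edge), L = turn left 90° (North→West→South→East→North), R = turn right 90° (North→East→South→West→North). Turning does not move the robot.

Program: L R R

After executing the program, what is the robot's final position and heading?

Answer: Final position: (row=6, col=0), facing East

Derivation:
Start: (row=6, col=0), facing North
  L: turn left, now facing West
  R: turn right, now facing North
  R: turn right, now facing East
Final: (row=6, col=0), facing East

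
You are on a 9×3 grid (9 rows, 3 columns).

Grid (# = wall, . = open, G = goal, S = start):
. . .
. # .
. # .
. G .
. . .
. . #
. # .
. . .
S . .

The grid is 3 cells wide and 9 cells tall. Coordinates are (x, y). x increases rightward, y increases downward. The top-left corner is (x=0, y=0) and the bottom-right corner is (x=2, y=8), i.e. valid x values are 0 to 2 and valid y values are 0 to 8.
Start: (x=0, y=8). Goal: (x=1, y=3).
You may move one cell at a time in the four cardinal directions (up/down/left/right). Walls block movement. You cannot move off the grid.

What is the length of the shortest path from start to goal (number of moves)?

BFS from (x=0, y=8) until reaching (x=1, y=3):
  Distance 0: (x=0, y=8)
  Distance 1: (x=0, y=7), (x=1, y=8)
  Distance 2: (x=0, y=6), (x=1, y=7), (x=2, y=8)
  Distance 3: (x=0, y=5), (x=2, y=7)
  Distance 4: (x=0, y=4), (x=1, y=5), (x=2, y=6)
  Distance 5: (x=0, y=3), (x=1, y=4)
  Distance 6: (x=0, y=2), (x=1, y=3), (x=2, y=4)  <- goal reached here
One shortest path (6 moves): (x=0, y=8) -> (x=0, y=7) -> (x=0, y=6) -> (x=0, y=5) -> (x=1, y=5) -> (x=1, y=4) -> (x=1, y=3)

Answer: Shortest path length: 6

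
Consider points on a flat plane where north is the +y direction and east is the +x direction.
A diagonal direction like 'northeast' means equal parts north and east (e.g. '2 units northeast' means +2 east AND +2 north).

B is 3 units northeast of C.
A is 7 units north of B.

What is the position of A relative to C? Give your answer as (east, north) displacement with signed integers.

Place C at the origin (east=0, north=0).
  B is 3 units northeast of C: delta (east=+3, north=+3); B at (east=3, north=3).
  A is 7 units north of B: delta (east=+0, north=+7); A at (east=3, north=10).
Therefore A relative to C: (east=3, north=10).

Answer: A is at (east=3, north=10) relative to C.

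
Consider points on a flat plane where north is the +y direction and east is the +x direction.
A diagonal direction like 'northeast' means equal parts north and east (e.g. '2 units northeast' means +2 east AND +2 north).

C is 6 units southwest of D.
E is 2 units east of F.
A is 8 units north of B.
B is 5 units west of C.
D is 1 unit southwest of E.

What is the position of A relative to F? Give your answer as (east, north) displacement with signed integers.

Place F at the origin (east=0, north=0).
  E is 2 units east of F: delta (east=+2, north=+0); E at (east=2, north=0).
  D is 1 unit southwest of E: delta (east=-1, north=-1); D at (east=1, north=-1).
  C is 6 units southwest of D: delta (east=-6, north=-6); C at (east=-5, north=-7).
  B is 5 units west of C: delta (east=-5, north=+0); B at (east=-10, north=-7).
  A is 8 units north of B: delta (east=+0, north=+8); A at (east=-10, north=1).
Therefore A relative to F: (east=-10, north=1).

Answer: A is at (east=-10, north=1) relative to F.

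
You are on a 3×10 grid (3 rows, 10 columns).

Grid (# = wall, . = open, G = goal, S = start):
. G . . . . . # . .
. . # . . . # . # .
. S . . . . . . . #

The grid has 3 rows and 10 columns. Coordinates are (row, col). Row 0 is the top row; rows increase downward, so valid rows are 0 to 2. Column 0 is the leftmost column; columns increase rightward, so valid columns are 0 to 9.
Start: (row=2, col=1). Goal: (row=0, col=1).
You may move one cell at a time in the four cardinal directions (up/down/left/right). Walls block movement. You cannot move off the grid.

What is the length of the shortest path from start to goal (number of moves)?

BFS from (row=2, col=1) until reaching (row=0, col=1):
  Distance 0: (row=2, col=1)
  Distance 1: (row=1, col=1), (row=2, col=0), (row=2, col=2)
  Distance 2: (row=0, col=1), (row=1, col=0), (row=2, col=3)  <- goal reached here
One shortest path (2 moves): (row=2, col=1) -> (row=1, col=1) -> (row=0, col=1)

Answer: Shortest path length: 2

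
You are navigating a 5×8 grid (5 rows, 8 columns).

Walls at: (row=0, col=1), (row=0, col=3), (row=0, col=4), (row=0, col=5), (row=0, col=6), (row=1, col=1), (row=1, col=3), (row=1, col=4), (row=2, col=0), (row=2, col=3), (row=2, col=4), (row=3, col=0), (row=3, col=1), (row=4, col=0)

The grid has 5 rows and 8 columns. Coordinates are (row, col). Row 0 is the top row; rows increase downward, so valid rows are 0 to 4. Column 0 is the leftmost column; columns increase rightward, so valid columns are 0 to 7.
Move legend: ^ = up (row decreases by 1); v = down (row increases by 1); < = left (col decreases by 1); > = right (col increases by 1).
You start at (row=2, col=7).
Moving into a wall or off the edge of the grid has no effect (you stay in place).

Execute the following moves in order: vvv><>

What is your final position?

Start: (row=2, col=7)
  v (down): (row=2, col=7) -> (row=3, col=7)
  v (down): (row=3, col=7) -> (row=4, col=7)
  v (down): blocked, stay at (row=4, col=7)
  > (right): blocked, stay at (row=4, col=7)
  < (left): (row=4, col=7) -> (row=4, col=6)
  > (right): (row=4, col=6) -> (row=4, col=7)
Final: (row=4, col=7)

Answer: Final position: (row=4, col=7)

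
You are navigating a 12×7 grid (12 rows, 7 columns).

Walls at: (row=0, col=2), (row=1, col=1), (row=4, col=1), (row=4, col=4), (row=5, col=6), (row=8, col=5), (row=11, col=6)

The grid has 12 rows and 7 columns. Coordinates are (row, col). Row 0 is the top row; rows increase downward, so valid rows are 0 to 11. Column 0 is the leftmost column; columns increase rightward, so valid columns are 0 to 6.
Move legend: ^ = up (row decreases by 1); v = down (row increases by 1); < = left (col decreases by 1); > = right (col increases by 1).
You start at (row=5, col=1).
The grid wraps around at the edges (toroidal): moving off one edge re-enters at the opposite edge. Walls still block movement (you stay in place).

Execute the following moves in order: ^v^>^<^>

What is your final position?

Answer: Final position: (row=3, col=3)

Derivation:
Start: (row=5, col=1)
  ^ (up): blocked, stay at (row=5, col=1)
  v (down): (row=5, col=1) -> (row=6, col=1)
  ^ (up): (row=6, col=1) -> (row=5, col=1)
  > (right): (row=5, col=1) -> (row=5, col=2)
  ^ (up): (row=5, col=2) -> (row=4, col=2)
  < (left): blocked, stay at (row=4, col=2)
  ^ (up): (row=4, col=2) -> (row=3, col=2)
  > (right): (row=3, col=2) -> (row=3, col=3)
Final: (row=3, col=3)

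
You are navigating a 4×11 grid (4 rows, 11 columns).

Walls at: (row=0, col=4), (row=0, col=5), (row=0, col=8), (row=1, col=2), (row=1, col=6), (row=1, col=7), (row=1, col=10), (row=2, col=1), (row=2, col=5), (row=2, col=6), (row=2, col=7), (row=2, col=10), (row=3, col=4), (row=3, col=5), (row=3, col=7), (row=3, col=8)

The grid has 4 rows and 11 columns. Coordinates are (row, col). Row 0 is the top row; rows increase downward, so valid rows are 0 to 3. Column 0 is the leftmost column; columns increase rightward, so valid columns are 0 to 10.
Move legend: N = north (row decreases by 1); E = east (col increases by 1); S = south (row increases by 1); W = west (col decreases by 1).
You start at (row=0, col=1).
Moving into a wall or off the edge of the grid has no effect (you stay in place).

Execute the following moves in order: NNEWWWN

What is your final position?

Start: (row=0, col=1)
  N (north): blocked, stay at (row=0, col=1)
  N (north): blocked, stay at (row=0, col=1)
  E (east): (row=0, col=1) -> (row=0, col=2)
  W (west): (row=0, col=2) -> (row=0, col=1)
  W (west): (row=0, col=1) -> (row=0, col=0)
  W (west): blocked, stay at (row=0, col=0)
  N (north): blocked, stay at (row=0, col=0)
Final: (row=0, col=0)

Answer: Final position: (row=0, col=0)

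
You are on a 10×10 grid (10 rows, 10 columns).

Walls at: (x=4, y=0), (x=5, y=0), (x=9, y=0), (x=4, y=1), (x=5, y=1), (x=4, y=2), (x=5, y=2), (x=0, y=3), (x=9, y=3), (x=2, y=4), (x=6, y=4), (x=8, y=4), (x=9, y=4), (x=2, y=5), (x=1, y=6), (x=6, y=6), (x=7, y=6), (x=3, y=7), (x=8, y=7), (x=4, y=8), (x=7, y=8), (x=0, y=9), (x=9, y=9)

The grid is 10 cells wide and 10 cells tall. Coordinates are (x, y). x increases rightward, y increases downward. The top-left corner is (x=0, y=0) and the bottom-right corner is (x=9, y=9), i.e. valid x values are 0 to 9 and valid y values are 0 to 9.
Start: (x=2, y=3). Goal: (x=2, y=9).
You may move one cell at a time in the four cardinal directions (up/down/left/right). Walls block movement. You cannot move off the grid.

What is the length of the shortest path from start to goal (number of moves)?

BFS from (x=2, y=3) until reaching (x=2, y=9):
  Distance 0: (x=2, y=3)
  Distance 1: (x=2, y=2), (x=1, y=3), (x=3, y=3)
  Distance 2: (x=2, y=1), (x=1, y=2), (x=3, y=2), (x=4, y=3), (x=1, y=4), (x=3, y=4)
  Distance 3: (x=2, y=0), (x=1, y=1), (x=3, y=1), (x=0, y=2), (x=5, y=3), (x=0, y=4), (x=4, y=4), (x=1, y=5), (x=3, y=5)
  Distance 4: (x=1, y=0), (x=3, y=0), (x=0, y=1), (x=6, y=3), (x=5, y=4), (x=0, y=5), (x=4, y=5), (x=3, y=6)
  Distance 5: (x=0, y=0), (x=6, y=2), (x=7, y=3), (x=5, y=5), (x=0, y=6), (x=2, y=6), (x=4, y=6)
  Distance 6: (x=6, y=1), (x=7, y=2), (x=8, y=3), (x=7, y=4), (x=6, y=5), (x=5, y=6), (x=0, y=7), (x=2, y=7), (x=4, y=7)
  Distance 7: (x=6, y=0), (x=7, y=1), (x=8, y=2), (x=7, y=5), (x=1, y=7), (x=5, y=7), (x=0, y=8), (x=2, y=8)
  Distance 8: (x=7, y=0), (x=8, y=1), (x=9, y=2), (x=8, y=5), (x=6, y=7), (x=1, y=8), (x=3, y=8), (x=5, y=8), (x=2, y=9)  <- goal reached here
One shortest path (8 moves): (x=2, y=3) -> (x=3, y=3) -> (x=3, y=4) -> (x=3, y=5) -> (x=3, y=6) -> (x=2, y=6) -> (x=2, y=7) -> (x=2, y=8) -> (x=2, y=9)

Answer: Shortest path length: 8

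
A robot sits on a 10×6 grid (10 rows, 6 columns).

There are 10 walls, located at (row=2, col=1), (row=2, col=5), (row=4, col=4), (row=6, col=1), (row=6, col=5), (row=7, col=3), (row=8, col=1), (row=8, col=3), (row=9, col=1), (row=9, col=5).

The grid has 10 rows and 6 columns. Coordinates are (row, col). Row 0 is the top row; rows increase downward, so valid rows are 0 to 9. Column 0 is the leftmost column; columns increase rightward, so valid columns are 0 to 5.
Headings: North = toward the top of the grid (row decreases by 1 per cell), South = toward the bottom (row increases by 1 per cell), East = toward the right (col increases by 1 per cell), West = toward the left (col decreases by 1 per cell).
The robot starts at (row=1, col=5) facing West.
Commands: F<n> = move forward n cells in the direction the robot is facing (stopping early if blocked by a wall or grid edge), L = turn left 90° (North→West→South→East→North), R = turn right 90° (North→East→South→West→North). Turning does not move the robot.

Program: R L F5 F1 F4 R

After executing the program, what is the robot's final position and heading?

Answer: Final position: (row=1, col=0), facing North

Derivation:
Start: (row=1, col=5), facing West
  R: turn right, now facing North
  L: turn left, now facing West
  F5: move forward 5, now at (row=1, col=0)
  F1: move forward 0/1 (blocked), now at (row=1, col=0)
  F4: move forward 0/4 (blocked), now at (row=1, col=0)
  R: turn right, now facing North
Final: (row=1, col=0), facing North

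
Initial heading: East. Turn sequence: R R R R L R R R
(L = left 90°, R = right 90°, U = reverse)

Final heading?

Answer: Final heading: West

Derivation:
Start: East
  R (right (90° clockwise)) -> South
  R (right (90° clockwise)) -> West
  R (right (90° clockwise)) -> North
  R (right (90° clockwise)) -> East
  L (left (90° counter-clockwise)) -> North
  R (right (90° clockwise)) -> East
  R (right (90° clockwise)) -> South
  R (right (90° clockwise)) -> West
Final: West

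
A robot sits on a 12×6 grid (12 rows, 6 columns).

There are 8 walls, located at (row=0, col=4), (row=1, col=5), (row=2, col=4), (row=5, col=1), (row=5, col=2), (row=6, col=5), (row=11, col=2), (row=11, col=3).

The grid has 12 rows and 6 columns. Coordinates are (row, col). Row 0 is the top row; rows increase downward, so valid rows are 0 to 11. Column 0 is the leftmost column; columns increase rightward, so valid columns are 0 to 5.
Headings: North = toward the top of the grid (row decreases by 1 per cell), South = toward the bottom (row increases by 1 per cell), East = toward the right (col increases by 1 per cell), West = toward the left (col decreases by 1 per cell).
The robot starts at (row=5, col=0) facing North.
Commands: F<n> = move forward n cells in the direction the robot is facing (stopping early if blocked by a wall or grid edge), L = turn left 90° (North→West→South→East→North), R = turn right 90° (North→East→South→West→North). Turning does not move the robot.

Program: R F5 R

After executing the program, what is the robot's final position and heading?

Answer: Final position: (row=5, col=0), facing South

Derivation:
Start: (row=5, col=0), facing North
  R: turn right, now facing East
  F5: move forward 0/5 (blocked), now at (row=5, col=0)
  R: turn right, now facing South
Final: (row=5, col=0), facing South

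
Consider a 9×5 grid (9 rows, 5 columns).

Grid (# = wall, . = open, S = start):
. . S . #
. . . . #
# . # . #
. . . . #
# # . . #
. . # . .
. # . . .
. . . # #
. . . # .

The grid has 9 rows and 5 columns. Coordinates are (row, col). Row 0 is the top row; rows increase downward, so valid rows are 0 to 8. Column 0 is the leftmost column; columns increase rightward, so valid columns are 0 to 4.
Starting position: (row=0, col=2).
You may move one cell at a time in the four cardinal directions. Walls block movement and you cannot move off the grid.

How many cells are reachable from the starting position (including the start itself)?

BFS flood-fill from (row=0, col=2):
  Distance 0: (row=0, col=2)
  Distance 1: (row=0, col=1), (row=0, col=3), (row=1, col=2)
  Distance 2: (row=0, col=0), (row=1, col=1), (row=1, col=3)
  Distance 3: (row=1, col=0), (row=2, col=1), (row=2, col=3)
  Distance 4: (row=3, col=1), (row=3, col=3)
  Distance 5: (row=3, col=0), (row=3, col=2), (row=4, col=3)
  Distance 6: (row=4, col=2), (row=5, col=3)
  Distance 7: (row=5, col=4), (row=6, col=3)
  Distance 8: (row=6, col=2), (row=6, col=4)
  Distance 9: (row=7, col=2)
  Distance 10: (row=7, col=1), (row=8, col=2)
  Distance 11: (row=7, col=0), (row=8, col=1)
  Distance 12: (row=6, col=0), (row=8, col=0)
  Distance 13: (row=5, col=0)
  Distance 14: (row=5, col=1)
Total reachable: 30 (grid has 31 open cells total)

Answer: Reachable cells: 30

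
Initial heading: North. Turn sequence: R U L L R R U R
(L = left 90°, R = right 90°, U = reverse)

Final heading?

Start: North
  R (right (90° clockwise)) -> East
  U (U-turn (180°)) -> West
  L (left (90° counter-clockwise)) -> South
  L (left (90° counter-clockwise)) -> East
  R (right (90° clockwise)) -> South
  R (right (90° clockwise)) -> West
  U (U-turn (180°)) -> East
  R (right (90° clockwise)) -> South
Final: South

Answer: Final heading: South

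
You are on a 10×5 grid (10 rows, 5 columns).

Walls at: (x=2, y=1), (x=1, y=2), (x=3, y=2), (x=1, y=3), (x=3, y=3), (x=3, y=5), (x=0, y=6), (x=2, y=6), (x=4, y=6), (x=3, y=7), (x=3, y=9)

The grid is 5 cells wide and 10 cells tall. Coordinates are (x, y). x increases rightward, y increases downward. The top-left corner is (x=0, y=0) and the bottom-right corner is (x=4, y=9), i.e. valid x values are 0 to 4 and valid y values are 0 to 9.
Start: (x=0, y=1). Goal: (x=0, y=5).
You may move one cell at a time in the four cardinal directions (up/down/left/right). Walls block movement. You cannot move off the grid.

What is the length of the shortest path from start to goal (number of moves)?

BFS from (x=0, y=1) until reaching (x=0, y=5):
  Distance 0: (x=0, y=1)
  Distance 1: (x=0, y=0), (x=1, y=1), (x=0, y=2)
  Distance 2: (x=1, y=0), (x=0, y=3)
  Distance 3: (x=2, y=0), (x=0, y=4)
  Distance 4: (x=3, y=0), (x=1, y=4), (x=0, y=5)  <- goal reached here
One shortest path (4 moves): (x=0, y=1) -> (x=0, y=2) -> (x=0, y=3) -> (x=0, y=4) -> (x=0, y=5)

Answer: Shortest path length: 4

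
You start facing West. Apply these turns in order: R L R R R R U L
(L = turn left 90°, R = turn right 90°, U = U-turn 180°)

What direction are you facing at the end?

Answer: Final heading: North

Derivation:
Start: West
  R (right (90° clockwise)) -> North
  L (left (90° counter-clockwise)) -> West
  R (right (90° clockwise)) -> North
  R (right (90° clockwise)) -> East
  R (right (90° clockwise)) -> South
  R (right (90° clockwise)) -> West
  U (U-turn (180°)) -> East
  L (left (90° counter-clockwise)) -> North
Final: North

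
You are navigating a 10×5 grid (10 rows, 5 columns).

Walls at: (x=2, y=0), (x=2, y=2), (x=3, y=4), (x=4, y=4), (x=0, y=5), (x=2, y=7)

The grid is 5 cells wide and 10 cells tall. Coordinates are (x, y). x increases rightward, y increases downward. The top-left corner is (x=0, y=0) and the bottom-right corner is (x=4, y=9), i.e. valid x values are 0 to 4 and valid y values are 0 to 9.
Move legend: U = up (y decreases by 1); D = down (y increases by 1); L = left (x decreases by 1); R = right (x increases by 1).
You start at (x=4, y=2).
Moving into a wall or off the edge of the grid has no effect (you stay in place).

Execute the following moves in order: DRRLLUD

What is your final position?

Start: (x=4, y=2)
  D (down): (x=4, y=2) -> (x=4, y=3)
  R (right): blocked, stay at (x=4, y=3)
  R (right): blocked, stay at (x=4, y=3)
  L (left): (x=4, y=3) -> (x=3, y=3)
  L (left): (x=3, y=3) -> (x=2, y=3)
  U (up): blocked, stay at (x=2, y=3)
  D (down): (x=2, y=3) -> (x=2, y=4)
Final: (x=2, y=4)

Answer: Final position: (x=2, y=4)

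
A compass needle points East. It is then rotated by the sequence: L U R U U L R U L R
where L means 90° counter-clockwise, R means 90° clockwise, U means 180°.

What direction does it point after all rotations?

Answer: Final heading: East

Derivation:
Start: East
  L (left (90° counter-clockwise)) -> North
  U (U-turn (180°)) -> South
  R (right (90° clockwise)) -> West
  U (U-turn (180°)) -> East
  U (U-turn (180°)) -> West
  L (left (90° counter-clockwise)) -> South
  R (right (90° clockwise)) -> West
  U (U-turn (180°)) -> East
  L (left (90° counter-clockwise)) -> North
  R (right (90° clockwise)) -> East
Final: East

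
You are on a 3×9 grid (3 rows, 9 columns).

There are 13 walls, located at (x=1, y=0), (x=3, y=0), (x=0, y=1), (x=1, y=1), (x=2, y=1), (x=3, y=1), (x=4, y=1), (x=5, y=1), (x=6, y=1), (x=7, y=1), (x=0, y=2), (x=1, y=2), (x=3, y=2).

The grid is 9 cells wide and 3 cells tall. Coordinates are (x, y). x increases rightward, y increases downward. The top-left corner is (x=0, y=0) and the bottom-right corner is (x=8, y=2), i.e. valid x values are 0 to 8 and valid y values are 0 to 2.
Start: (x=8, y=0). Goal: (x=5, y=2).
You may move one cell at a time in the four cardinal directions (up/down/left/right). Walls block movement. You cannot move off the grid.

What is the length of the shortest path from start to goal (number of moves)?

Answer: Shortest path length: 5

Derivation:
BFS from (x=8, y=0) until reaching (x=5, y=2):
  Distance 0: (x=8, y=0)
  Distance 1: (x=7, y=0), (x=8, y=1)
  Distance 2: (x=6, y=0), (x=8, y=2)
  Distance 3: (x=5, y=0), (x=7, y=2)
  Distance 4: (x=4, y=0), (x=6, y=2)
  Distance 5: (x=5, y=2)  <- goal reached here
One shortest path (5 moves): (x=8, y=0) -> (x=8, y=1) -> (x=8, y=2) -> (x=7, y=2) -> (x=6, y=2) -> (x=5, y=2)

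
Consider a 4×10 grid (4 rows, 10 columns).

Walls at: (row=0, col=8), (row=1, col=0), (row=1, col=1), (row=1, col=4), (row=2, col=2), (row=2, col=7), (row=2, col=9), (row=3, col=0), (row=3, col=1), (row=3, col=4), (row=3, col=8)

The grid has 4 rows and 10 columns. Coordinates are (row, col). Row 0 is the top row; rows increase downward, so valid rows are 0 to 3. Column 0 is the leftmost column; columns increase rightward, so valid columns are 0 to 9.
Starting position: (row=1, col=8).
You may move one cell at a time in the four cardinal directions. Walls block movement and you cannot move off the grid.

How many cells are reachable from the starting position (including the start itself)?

BFS flood-fill from (row=1, col=8):
  Distance 0: (row=1, col=8)
  Distance 1: (row=1, col=7), (row=1, col=9), (row=2, col=8)
  Distance 2: (row=0, col=7), (row=0, col=9), (row=1, col=6)
  Distance 3: (row=0, col=6), (row=1, col=5), (row=2, col=6)
  Distance 4: (row=0, col=5), (row=2, col=5), (row=3, col=6)
  Distance 5: (row=0, col=4), (row=2, col=4), (row=3, col=5), (row=3, col=7)
  Distance 6: (row=0, col=3), (row=2, col=3)
  Distance 7: (row=0, col=2), (row=1, col=3), (row=3, col=3)
  Distance 8: (row=0, col=1), (row=1, col=2), (row=3, col=2)
  Distance 9: (row=0, col=0)
Total reachable: 26 (grid has 29 open cells total)

Answer: Reachable cells: 26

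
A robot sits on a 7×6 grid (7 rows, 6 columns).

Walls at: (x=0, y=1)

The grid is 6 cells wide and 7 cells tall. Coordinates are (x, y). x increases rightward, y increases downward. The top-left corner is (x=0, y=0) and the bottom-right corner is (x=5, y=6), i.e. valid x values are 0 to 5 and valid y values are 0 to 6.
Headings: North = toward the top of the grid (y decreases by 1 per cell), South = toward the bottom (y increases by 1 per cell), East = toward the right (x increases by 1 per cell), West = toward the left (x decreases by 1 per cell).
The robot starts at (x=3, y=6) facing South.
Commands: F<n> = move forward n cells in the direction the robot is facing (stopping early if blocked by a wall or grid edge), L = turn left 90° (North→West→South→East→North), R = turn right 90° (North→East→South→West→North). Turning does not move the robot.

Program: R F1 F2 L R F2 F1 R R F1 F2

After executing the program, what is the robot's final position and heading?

Answer: Final position: (x=3, y=6), facing East

Derivation:
Start: (x=3, y=6), facing South
  R: turn right, now facing West
  F1: move forward 1, now at (x=2, y=6)
  F2: move forward 2, now at (x=0, y=6)
  L: turn left, now facing South
  R: turn right, now facing West
  F2: move forward 0/2 (blocked), now at (x=0, y=6)
  F1: move forward 0/1 (blocked), now at (x=0, y=6)
  R: turn right, now facing North
  R: turn right, now facing East
  F1: move forward 1, now at (x=1, y=6)
  F2: move forward 2, now at (x=3, y=6)
Final: (x=3, y=6), facing East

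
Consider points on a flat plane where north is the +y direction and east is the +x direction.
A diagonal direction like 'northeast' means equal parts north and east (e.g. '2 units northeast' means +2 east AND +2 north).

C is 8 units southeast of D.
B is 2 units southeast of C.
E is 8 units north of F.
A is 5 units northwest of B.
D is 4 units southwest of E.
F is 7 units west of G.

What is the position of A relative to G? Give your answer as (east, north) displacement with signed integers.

Place G at the origin (east=0, north=0).
  F is 7 units west of G: delta (east=-7, north=+0); F at (east=-7, north=0).
  E is 8 units north of F: delta (east=+0, north=+8); E at (east=-7, north=8).
  D is 4 units southwest of E: delta (east=-4, north=-4); D at (east=-11, north=4).
  C is 8 units southeast of D: delta (east=+8, north=-8); C at (east=-3, north=-4).
  B is 2 units southeast of C: delta (east=+2, north=-2); B at (east=-1, north=-6).
  A is 5 units northwest of B: delta (east=-5, north=+5); A at (east=-6, north=-1).
Therefore A relative to G: (east=-6, north=-1).

Answer: A is at (east=-6, north=-1) relative to G.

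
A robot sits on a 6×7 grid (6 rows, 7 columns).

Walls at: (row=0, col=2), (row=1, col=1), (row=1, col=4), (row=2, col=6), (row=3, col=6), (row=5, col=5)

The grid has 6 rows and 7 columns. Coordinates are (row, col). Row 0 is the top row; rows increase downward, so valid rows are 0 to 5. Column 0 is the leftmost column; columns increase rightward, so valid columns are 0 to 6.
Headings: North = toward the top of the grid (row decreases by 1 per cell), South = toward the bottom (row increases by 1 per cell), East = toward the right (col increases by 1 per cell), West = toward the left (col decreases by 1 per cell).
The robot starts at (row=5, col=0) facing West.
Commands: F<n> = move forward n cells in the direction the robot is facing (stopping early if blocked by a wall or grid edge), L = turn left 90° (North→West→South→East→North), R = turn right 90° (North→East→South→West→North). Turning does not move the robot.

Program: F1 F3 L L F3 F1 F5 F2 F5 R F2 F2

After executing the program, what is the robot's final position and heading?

Start: (row=5, col=0), facing West
  F1: move forward 0/1 (blocked), now at (row=5, col=0)
  F3: move forward 0/3 (blocked), now at (row=5, col=0)
  L: turn left, now facing South
  L: turn left, now facing East
  F3: move forward 3, now at (row=5, col=3)
  F1: move forward 1, now at (row=5, col=4)
  F5: move forward 0/5 (blocked), now at (row=5, col=4)
  F2: move forward 0/2 (blocked), now at (row=5, col=4)
  F5: move forward 0/5 (blocked), now at (row=5, col=4)
  R: turn right, now facing South
  F2: move forward 0/2 (blocked), now at (row=5, col=4)
  F2: move forward 0/2 (blocked), now at (row=5, col=4)
Final: (row=5, col=4), facing South

Answer: Final position: (row=5, col=4), facing South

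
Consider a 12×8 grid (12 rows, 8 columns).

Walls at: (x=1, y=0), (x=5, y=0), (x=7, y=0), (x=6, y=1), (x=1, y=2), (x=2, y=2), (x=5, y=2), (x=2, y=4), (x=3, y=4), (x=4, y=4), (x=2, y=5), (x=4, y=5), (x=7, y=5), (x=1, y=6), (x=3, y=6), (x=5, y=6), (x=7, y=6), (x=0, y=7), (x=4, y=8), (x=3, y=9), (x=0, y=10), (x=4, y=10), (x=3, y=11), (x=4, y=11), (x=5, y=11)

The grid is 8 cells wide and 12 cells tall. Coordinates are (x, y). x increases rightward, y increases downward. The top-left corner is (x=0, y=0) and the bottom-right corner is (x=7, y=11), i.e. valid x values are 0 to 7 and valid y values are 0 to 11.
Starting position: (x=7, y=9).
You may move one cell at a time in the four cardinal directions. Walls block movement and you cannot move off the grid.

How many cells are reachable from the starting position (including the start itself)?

Answer: Reachable cells: 69

Derivation:
BFS flood-fill from (x=7, y=9):
  Distance 0: (x=7, y=9)
  Distance 1: (x=7, y=8), (x=6, y=9), (x=7, y=10)
  Distance 2: (x=7, y=7), (x=6, y=8), (x=5, y=9), (x=6, y=10), (x=7, y=11)
  Distance 3: (x=6, y=7), (x=5, y=8), (x=4, y=9), (x=5, y=10), (x=6, y=11)
  Distance 4: (x=6, y=6), (x=5, y=7)
  Distance 5: (x=6, y=5), (x=4, y=7)
  Distance 6: (x=6, y=4), (x=5, y=5), (x=4, y=6), (x=3, y=7)
  Distance 7: (x=6, y=3), (x=5, y=4), (x=7, y=4), (x=2, y=7), (x=3, y=8)
  Distance 8: (x=6, y=2), (x=5, y=3), (x=7, y=3), (x=2, y=6), (x=1, y=7), (x=2, y=8)
  Distance 9: (x=7, y=2), (x=4, y=3), (x=1, y=8), (x=2, y=9)
  Distance 10: (x=7, y=1), (x=4, y=2), (x=3, y=3), (x=0, y=8), (x=1, y=9), (x=2, y=10)
  Distance 11: (x=4, y=1), (x=3, y=2), (x=2, y=3), (x=0, y=9), (x=1, y=10), (x=3, y=10), (x=2, y=11)
  Distance 12: (x=4, y=0), (x=3, y=1), (x=5, y=1), (x=1, y=3), (x=1, y=11)
  Distance 13: (x=3, y=0), (x=2, y=1), (x=0, y=3), (x=1, y=4), (x=0, y=11)
  Distance 14: (x=2, y=0), (x=1, y=1), (x=0, y=2), (x=0, y=4), (x=1, y=5)
  Distance 15: (x=0, y=1), (x=0, y=5)
  Distance 16: (x=0, y=0), (x=0, y=6)
Total reachable: 69 (grid has 71 open cells total)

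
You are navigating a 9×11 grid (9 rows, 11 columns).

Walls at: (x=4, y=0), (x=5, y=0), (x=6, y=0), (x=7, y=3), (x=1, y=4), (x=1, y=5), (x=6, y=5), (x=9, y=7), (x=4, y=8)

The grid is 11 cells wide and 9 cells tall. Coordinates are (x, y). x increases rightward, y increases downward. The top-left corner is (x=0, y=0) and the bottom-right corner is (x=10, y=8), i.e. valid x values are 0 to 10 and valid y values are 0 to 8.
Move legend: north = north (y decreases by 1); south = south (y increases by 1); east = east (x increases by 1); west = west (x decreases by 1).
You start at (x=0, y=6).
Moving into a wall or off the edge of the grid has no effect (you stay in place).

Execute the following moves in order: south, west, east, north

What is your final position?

Start: (x=0, y=6)
  south (south): (x=0, y=6) -> (x=0, y=7)
  west (west): blocked, stay at (x=0, y=7)
  east (east): (x=0, y=7) -> (x=1, y=7)
  north (north): (x=1, y=7) -> (x=1, y=6)
Final: (x=1, y=6)

Answer: Final position: (x=1, y=6)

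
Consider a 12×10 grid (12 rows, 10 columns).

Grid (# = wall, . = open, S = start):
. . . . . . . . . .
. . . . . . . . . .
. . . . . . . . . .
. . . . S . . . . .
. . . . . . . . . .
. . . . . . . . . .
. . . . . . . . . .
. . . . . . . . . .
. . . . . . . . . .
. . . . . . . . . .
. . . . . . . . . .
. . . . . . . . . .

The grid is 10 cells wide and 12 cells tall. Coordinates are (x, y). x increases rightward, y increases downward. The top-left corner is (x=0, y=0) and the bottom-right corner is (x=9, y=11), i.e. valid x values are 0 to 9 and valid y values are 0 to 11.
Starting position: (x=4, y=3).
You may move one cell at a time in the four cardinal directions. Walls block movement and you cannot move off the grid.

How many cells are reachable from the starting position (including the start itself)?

BFS flood-fill from (x=4, y=3):
  Distance 0: (x=4, y=3)
  Distance 1: (x=4, y=2), (x=3, y=3), (x=5, y=3), (x=4, y=4)
  Distance 2: (x=4, y=1), (x=3, y=2), (x=5, y=2), (x=2, y=3), (x=6, y=3), (x=3, y=4), (x=5, y=4), (x=4, y=5)
  Distance 3: (x=4, y=0), (x=3, y=1), (x=5, y=1), (x=2, y=2), (x=6, y=2), (x=1, y=3), (x=7, y=3), (x=2, y=4), (x=6, y=4), (x=3, y=5), (x=5, y=5), (x=4, y=6)
  Distance 4: (x=3, y=0), (x=5, y=0), (x=2, y=1), (x=6, y=1), (x=1, y=2), (x=7, y=2), (x=0, y=3), (x=8, y=3), (x=1, y=4), (x=7, y=4), (x=2, y=5), (x=6, y=5), (x=3, y=6), (x=5, y=6), (x=4, y=7)
  Distance 5: (x=2, y=0), (x=6, y=0), (x=1, y=1), (x=7, y=1), (x=0, y=2), (x=8, y=2), (x=9, y=3), (x=0, y=4), (x=8, y=4), (x=1, y=5), (x=7, y=5), (x=2, y=6), (x=6, y=6), (x=3, y=7), (x=5, y=7), (x=4, y=8)
  Distance 6: (x=1, y=0), (x=7, y=0), (x=0, y=1), (x=8, y=1), (x=9, y=2), (x=9, y=4), (x=0, y=5), (x=8, y=5), (x=1, y=6), (x=7, y=6), (x=2, y=7), (x=6, y=7), (x=3, y=8), (x=5, y=8), (x=4, y=9)
  Distance 7: (x=0, y=0), (x=8, y=0), (x=9, y=1), (x=9, y=5), (x=0, y=6), (x=8, y=6), (x=1, y=7), (x=7, y=7), (x=2, y=8), (x=6, y=8), (x=3, y=9), (x=5, y=9), (x=4, y=10)
  Distance 8: (x=9, y=0), (x=9, y=6), (x=0, y=7), (x=8, y=7), (x=1, y=8), (x=7, y=8), (x=2, y=9), (x=6, y=9), (x=3, y=10), (x=5, y=10), (x=4, y=11)
  Distance 9: (x=9, y=7), (x=0, y=8), (x=8, y=8), (x=1, y=9), (x=7, y=9), (x=2, y=10), (x=6, y=10), (x=3, y=11), (x=5, y=11)
  Distance 10: (x=9, y=8), (x=0, y=9), (x=8, y=9), (x=1, y=10), (x=7, y=10), (x=2, y=11), (x=6, y=11)
  Distance 11: (x=9, y=9), (x=0, y=10), (x=8, y=10), (x=1, y=11), (x=7, y=11)
  Distance 12: (x=9, y=10), (x=0, y=11), (x=8, y=11)
  Distance 13: (x=9, y=11)
Total reachable: 120 (grid has 120 open cells total)

Answer: Reachable cells: 120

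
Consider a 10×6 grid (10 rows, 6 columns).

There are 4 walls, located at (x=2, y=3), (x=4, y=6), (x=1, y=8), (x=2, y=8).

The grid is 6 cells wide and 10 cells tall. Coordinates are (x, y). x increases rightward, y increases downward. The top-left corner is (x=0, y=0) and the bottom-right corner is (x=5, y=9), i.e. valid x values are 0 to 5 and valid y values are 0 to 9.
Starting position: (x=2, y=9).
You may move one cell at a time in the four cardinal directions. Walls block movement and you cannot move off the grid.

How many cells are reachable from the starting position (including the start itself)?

Answer: Reachable cells: 56

Derivation:
BFS flood-fill from (x=2, y=9):
  Distance 0: (x=2, y=9)
  Distance 1: (x=1, y=9), (x=3, y=9)
  Distance 2: (x=3, y=8), (x=0, y=9), (x=4, y=9)
  Distance 3: (x=3, y=7), (x=0, y=8), (x=4, y=8), (x=5, y=9)
  Distance 4: (x=3, y=6), (x=0, y=7), (x=2, y=7), (x=4, y=7), (x=5, y=8)
  Distance 5: (x=3, y=5), (x=0, y=6), (x=2, y=6), (x=1, y=7), (x=5, y=7)
  Distance 6: (x=3, y=4), (x=0, y=5), (x=2, y=5), (x=4, y=5), (x=1, y=6), (x=5, y=6)
  Distance 7: (x=3, y=3), (x=0, y=4), (x=2, y=4), (x=4, y=4), (x=1, y=5), (x=5, y=5)
  Distance 8: (x=3, y=2), (x=0, y=3), (x=4, y=3), (x=1, y=4), (x=5, y=4)
  Distance 9: (x=3, y=1), (x=0, y=2), (x=2, y=2), (x=4, y=2), (x=1, y=3), (x=5, y=3)
  Distance 10: (x=3, y=0), (x=0, y=1), (x=2, y=1), (x=4, y=1), (x=1, y=2), (x=5, y=2)
  Distance 11: (x=0, y=0), (x=2, y=0), (x=4, y=0), (x=1, y=1), (x=5, y=1)
  Distance 12: (x=1, y=0), (x=5, y=0)
Total reachable: 56 (grid has 56 open cells total)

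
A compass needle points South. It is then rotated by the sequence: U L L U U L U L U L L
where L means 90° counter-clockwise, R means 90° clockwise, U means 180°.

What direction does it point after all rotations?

Start: South
  U (U-turn (180°)) -> North
  L (left (90° counter-clockwise)) -> West
  L (left (90° counter-clockwise)) -> South
  U (U-turn (180°)) -> North
  U (U-turn (180°)) -> South
  L (left (90° counter-clockwise)) -> East
  U (U-turn (180°)) -> West
  L (left (90° counter-clockwise)) -> South
  U (U-turn (180°)) -> North
  L (left (90° counter-clockwise)) -> West
  L (left (90° counter-clockwise)) -> South
Final: South

Answer: Final heading: South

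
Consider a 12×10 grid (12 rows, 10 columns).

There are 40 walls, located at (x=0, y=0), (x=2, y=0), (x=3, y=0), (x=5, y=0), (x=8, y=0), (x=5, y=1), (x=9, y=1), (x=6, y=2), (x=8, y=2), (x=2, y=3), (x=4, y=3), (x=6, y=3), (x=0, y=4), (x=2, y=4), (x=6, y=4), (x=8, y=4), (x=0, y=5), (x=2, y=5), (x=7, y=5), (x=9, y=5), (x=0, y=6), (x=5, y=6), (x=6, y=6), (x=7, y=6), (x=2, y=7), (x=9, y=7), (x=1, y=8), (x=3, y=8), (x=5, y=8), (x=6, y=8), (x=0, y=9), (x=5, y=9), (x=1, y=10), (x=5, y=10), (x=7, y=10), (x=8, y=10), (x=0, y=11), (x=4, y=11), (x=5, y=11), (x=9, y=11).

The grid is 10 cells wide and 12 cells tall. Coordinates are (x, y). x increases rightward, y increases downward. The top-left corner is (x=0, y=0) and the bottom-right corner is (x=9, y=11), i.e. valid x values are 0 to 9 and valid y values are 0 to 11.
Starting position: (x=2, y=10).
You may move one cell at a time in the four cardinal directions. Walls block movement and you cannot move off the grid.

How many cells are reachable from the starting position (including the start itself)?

BFS flood-fill from (x=2, y=10):
  Distance 0: (x=2, y=10)
  Distance 1: (x=2, y=9), (x=3, y=10), (x=2, y=11)
  Distance 2: (x=2, y=8), (x=1, y=9), (x=3, y=9), (x=4, y=10), (x=1, y=11), (x=3, y=11)
  Distance 3: (x=4, y=9)
  Distance 4: (x=4, y=8)
  Distance 5: (x=4, y=7)
  Distance 6: (x=4, y=6), (x=3, y=7), (x=5, y=7)
  Distance 7: (x=4, y=5), (x=3, y=6), (x=6, y=7)
  Distance 8: (x=4, y=4), (x=3, y=5), (x=5, y=5), (x=2, y=6), (x=7, y=7)
  Distance 9: (x=3, y=4), (x=5, y=4), (x=6, y=5), (x=1, y=6), (x=8, y=7), (x=7, y=8)
  Distance 10: (x=3, y=3), (x=5, y=3), (x=1, y=5), (x=8, y=6), (x=1, y=7), (x=8, y=8), (x=7, y=9)
  Distance 11: (x=3, y=2), (x=5, y=2), (x=1, y=4), (x=8, y=5), (x=9, y=6), (x=0, y=7), (x=9, y=8), (x=6, y=9), (x=8, y=9)
  Distance 12: (x=3, y=1), (x=2, y=2), (x=4, y=2), (x=1, y=3), (x=0, y=8), (x=9, y=9), (x=6, y=10)
  Distance 13: (x=2, y=1), (x=4, y=1), (x=1, y=2), (x=0, y=3), (x=9, y=10), (x=6, y=11)
  Distance 14: (x=4, y=0), (x=1, y=1), (x=0, y=2), (x=7, y=11)
  Distance 15: (x=1, y=0), (x=0, y=1), (x=8, y=11)
Total reachable: 66 (grid has 80 open cells total)

Answer: Reachable cells: 66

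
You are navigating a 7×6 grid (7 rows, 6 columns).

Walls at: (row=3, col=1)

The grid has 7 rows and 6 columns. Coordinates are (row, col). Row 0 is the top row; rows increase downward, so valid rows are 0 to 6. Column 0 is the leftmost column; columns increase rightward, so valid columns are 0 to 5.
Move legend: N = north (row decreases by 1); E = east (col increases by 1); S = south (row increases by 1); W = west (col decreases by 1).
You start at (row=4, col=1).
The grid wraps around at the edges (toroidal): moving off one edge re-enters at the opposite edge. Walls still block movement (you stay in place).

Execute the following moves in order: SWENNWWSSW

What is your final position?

Start: (row=4, col=1)
  S (south): (row=4, col=1) -> (row=5, col=1)
  W (west): (row=5, col=1) -> (row=5, col=0)
  E (east): (row=5, col=0) -> (row=5, col=1)
  N (north): (row=5, col=1) -> (row=4, col=1)
  N (north): blocked, stay at (row=4, col=1)
  W (west): (row=4, col=1) -> (row=4, col=0)
  W (west): (row=4, col=0) -> (row=4, col=5)
  S (south): (row=4, col=5) -> (row=5, col=5)
  S (south): (row=5, col=5) -> (row=6, col=5)
  W (west): (row=6, col=5) -> (row=6, col=4)
Final: (row=6, col=4)

Answer: Final position: (row=6, col=4)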